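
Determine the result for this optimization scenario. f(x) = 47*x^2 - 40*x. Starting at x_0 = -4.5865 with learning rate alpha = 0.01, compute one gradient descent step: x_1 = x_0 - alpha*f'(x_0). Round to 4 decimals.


We compute the gradient at x_0 and apply the update.
f'(x) = 94*x - 40
f'(-4.5865) = 94*-4.5865 - 40 = -471.131
x_1 = -4.5865 - 0.01*-471.131 = 0.1248


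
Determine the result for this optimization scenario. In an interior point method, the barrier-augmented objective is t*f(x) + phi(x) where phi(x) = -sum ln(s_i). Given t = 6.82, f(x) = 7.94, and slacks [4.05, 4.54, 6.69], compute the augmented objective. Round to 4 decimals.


Step 1: Compute log-barrier.
ln values: [1.3987, 1.5129, 1.9006]
phi = -(1.3987 + 1.5129 + 1.9006) = -4.8123
Step 2: Compute augmented objective.
t*f(x) = 6.82*7.94 = 54.1508
Total = 54.1508 - 4.8123 = 49.3385


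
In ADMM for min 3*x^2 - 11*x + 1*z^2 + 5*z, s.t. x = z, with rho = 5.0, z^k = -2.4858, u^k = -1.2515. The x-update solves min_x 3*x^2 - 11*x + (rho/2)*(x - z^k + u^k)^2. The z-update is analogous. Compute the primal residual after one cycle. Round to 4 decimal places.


ADMM iteration with rho = 5.0, z^k = -2.4858, u^k = -1.2515
Step 1: x-update.
Minimize 3*x^2 - 11*x + (5.0/2)*(x + 2.4858 - 1.2515)^2
FOC: (2*3 + 5.0)*x = 11 + 5.0*(-2.4858 + 1.2515)
x^{k+1} = 0.439
Step 2: z-update.
Minimize 1*z^2 + 5*z + (5.0/2)*(0.439 - z - 1.2515)^2
FOC: (2*1 + 5.0)*z = -5 + 5.0*(0.439 - 1.2515)
z^{k+1} = -1.2947
Step 3: u-update.
u^{k+1} = -1.2515 + 0.439 + 1.2947 = 0.4821
Step 4: Primal residual = |0.439 + 1.2947| = 1.7336


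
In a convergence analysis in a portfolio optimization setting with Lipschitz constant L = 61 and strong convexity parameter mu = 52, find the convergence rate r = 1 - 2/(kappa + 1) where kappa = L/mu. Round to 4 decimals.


Step 1: Compute the condition number.
kappa = L/mu = 61/52 = 1.1731
Step 2: Compute the convergence rate.
r = 1 - 2/(kappa + 1) = 1 - 2*mu/(L + mu) = (L - mu)/(L + mu) = 9/113 = 0.0796


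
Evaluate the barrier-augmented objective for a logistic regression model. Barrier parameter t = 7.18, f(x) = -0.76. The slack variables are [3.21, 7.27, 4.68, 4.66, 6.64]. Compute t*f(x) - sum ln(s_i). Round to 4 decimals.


Step 1: Compute log-barrier.
ln values: [1.1663, 1.9838, 1.5433, 1.539, 1.8931]
phi = -(1.1663 + 1.9838 + 1.5433 + 1.539 + 1.8931) = -8.1255
Step 2: Compute augmented objective.
t*f(x) = 7.18*-0.76 = -5.4568
Total = -5.4568 - 8.1255 = -13.5823


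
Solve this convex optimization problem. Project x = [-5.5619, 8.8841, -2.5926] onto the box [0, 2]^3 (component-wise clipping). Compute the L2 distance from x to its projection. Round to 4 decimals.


Project each component onto [0, 2].
clip(-5.5619) = 0.0, clip(8.8841) = 2.0, clip(-2.5926) = 0.0
Projection = [0.0, 2.0, 0.0]
Squared diffs: [30.9347, 47.3908, 6.7216]
Distance = sqrt(85.0471) = 9.2221


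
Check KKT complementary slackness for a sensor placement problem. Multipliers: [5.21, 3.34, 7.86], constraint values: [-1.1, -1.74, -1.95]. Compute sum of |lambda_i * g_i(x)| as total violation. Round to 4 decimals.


KKT complementary slackness check:
lambda_1 * g_1 = 5.21 * -1.1 = -5.731
lambda_2 * g_2 = 3.34 * -1.74 = -5.8116
lambda_3 * g_3 = 7.86 * -1.95 = -15.327
Total violation = 5.731 + 5.8116 + 15.327 = 26.8696


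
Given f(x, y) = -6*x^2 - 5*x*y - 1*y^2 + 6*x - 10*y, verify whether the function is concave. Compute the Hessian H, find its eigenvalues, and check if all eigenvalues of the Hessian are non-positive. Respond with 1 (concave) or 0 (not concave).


The Hessian of f(x,y) = -6*x^2 - 5*x*y - 1*y^2 + 6*x - 10*y is:
H = [[-12, -5], [-5, -2]]
Trace = -12 - 2 = -14
Determinant = -12*-2 - (-5)^2 = -1
Discriminant = (-14)^2 - 4*-1 = 200.0
Eigenvalues: lambda_1 = -14.0711, lambda_2 = 0.0711
The function is not concave.

0


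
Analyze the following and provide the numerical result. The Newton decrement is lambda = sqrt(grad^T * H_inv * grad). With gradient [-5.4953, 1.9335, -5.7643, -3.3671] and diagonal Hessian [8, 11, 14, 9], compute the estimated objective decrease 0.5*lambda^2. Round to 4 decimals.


Step 1: H is diagonal, so H^(-1) * g = [-0.6869, 0.1758, -0.4117, -0.3741].
Step 2: g^T H^(-1) g = sum_i g_i^2 / H_ii
  = (-5.4953)^2/8 + (1.9335)^2/11 + (-5.7643)^2/14 + (-3.3671)^2/9
  = 3.7748 + 0.3399 + 2.3734 + 1.2597 = 7.7477
Step 3: Objective decrease = 0.5 * g^T H^(-1) g = 3.8739


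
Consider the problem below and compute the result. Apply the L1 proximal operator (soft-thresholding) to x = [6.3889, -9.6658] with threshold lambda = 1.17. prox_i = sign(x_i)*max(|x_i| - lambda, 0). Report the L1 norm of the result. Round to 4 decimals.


Soft-thresholding with lambda = 1.17:
prox(6.3889) = sign(6.3889)*max(|6.3889| - 1.17, 0) = 5.2189
prox(-9.6658) = sign(-9.6658)*max(|-9.6658| - 1.17, 0) = -8.4958
prox(x) = [5.2189, -8.4958]
||prox(x)||_1 = 5.2189 + 8.4958 = 13.7147


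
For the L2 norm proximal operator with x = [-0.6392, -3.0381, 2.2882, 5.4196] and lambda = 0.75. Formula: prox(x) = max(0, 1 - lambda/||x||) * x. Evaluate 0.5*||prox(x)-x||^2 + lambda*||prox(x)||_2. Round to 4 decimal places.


Step 1: Compute ||x||.
||x|| = 6.6518
Step 2: Compute scaling factor.
scale = max(0, 1 - 0.75/6.6518) = 0.8872
Step 3: prox(x) = [-0.5671, -2.6956, 2.0302, 4.8085]
||prox(x)|| = 5.9018
Step 4: Proximal objective.
0.5*||prox-x||^2 = 0.2813
lambda*||prox|| = 4.4264
Total = 4.7076


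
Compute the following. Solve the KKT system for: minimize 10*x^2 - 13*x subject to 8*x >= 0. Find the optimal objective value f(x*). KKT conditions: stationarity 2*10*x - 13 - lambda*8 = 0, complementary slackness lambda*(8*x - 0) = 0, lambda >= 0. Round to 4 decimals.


Step 1: Try lambda = 0 (constraint inactive).
Stationarity: 2*10*x - 13 = 0
x* = 13/(2*10) = 0.65
Check constraint: 8*0.65 = 5.2 >= 0 -- satisfied.
Step 2: Compute optimal value.
f(x*) = 10*0.65^2 - 13*0.65 = -4.225


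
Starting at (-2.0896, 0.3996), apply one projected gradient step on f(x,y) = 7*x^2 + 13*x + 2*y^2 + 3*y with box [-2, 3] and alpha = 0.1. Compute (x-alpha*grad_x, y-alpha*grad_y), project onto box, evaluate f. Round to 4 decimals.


Step 1: Compute gradient at (-2.0896, 0.3996).
grad_x = 2*7*-2.0896 + 13 = -16.2544
grad_y = 2*2*0.3996 + 3 = 4.5984
Step 2: Gradient step.
x_raw = -2.0896 - 0.1*-16.2544 = -0.4642
y_raw = 0.3996 - 0.1*4.5984 = -0.0602
Step 3: Project onto [-2, 3].
x_proj = clip(-0.4642) = -0.4642
y_proj = clip(-0.0602) = -0.0602
Step 4: Evaluate f.
f(-0.4642, -0.0602) = -4.6994


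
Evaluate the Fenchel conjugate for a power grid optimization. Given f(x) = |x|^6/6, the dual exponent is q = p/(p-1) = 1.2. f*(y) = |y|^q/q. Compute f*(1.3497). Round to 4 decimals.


The conjugate exponent q satisfies 1/p + 1/q = 1.
p = 6, so q = 6/(6 - 1) = 1.2
|y|^q = 1.3497^1.2 = 1.4331
f*(1.3497) = 1.4331 / 1.2 = 1.1943


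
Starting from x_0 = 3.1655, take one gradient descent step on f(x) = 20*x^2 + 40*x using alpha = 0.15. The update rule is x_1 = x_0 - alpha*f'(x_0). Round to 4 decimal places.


We compute the gradient at x_0 and apply the update.
f'(x) = 40*x + 40
f'(3.1655) = 40*3.1655 + 40 = 166.62
x_1 = 3.1655 - 0.15*166.62 = -21.8275


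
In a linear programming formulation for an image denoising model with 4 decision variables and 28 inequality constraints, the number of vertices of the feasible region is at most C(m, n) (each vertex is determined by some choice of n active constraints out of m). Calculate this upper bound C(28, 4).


Each vertex corresponds to some choice of n active constraints out of m, so the number of vertices is at most C(m, n) = m! / (n!(m-n)!).
m = 28, n = 4
Numerator: 28 * 27 * 26 * 25
Denominator: 4! = 24
C(28, 4) = 20475


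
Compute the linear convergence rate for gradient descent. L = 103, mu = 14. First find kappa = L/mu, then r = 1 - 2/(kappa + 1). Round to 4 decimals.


Step 1: Compute the condition number.
kappa = L/mu = 103/14 = 7.3571
Step 2: Compute the convergence rate.
r = 1 - 2/(kappa + 1) = 1 - 2*mu/(L + mu) = (L - mu)/(L + mu) = 89/117 = 0.7607


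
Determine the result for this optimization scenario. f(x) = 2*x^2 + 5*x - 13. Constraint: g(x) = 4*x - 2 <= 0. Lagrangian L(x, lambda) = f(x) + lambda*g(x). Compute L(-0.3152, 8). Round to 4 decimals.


Step 1: Evaluate f(x).
f(-0.3152) = 2*(-0.3152)^2 + 5*(-0.3152) - 13 = -14.3773
Step 2: Evaluate g(x).
g(-0.3152) = 4*-0.3152 - 2 = -3.2608
Step 3: Compute Lagrangian.
L = -14.3773 + 8*-3.2608 = -40.4637


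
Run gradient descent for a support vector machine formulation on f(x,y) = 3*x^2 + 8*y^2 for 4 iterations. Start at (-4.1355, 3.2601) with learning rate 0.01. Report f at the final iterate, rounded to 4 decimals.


Gradient descent on f(x,y) = 3*x^2 + 8*y^2.
Starting point: (-4.1355, 3.2601), alpha = 0.01
Step 1: grad_x = 2*3*-4.1355 = -24.813, grad_y = 2*8*3.2601 = 52.1616
  x_1 = -4.1355 - 0.01*-24.813 = -3.8874
  y_1 = 3.2601 - 0.01*52.1616 = 2.7385
Step 2: grad_x = 2*3*-3.8874 = -23.3242, grad_y = 2*8*2.7385 = 43.8157
  x_2 = -3.8874 - 0.01*-23.3242 = -3.6541
  y_2 = 2.7385 - 0.01*43.8157 = 2.3003
Step 3: grad_x = 2*3*-3.6541 = -21.9248, grad_y = 2*8*2.3003 = 36.8052
  x_3 = -3.6541 - 0.01*-21.9248 = -3.4349
  y_3 = 2.3003 - 0.01*36.8052 = 1.9323
Step 4: grad_x = 2*3*-3.4349 = -20.6093, grad_y = 2*8*1.9323 = 30.9164
  x_4 = -3.4349 - 0.01*-20.6093 = -3.2288
  y_4 = 1.9323 - 0.01*30.9164 = 1.6231
f(-3.2288, 1.6231) = 3*(-3.2288)^2 + 8*1.6231^2 = 52.3511


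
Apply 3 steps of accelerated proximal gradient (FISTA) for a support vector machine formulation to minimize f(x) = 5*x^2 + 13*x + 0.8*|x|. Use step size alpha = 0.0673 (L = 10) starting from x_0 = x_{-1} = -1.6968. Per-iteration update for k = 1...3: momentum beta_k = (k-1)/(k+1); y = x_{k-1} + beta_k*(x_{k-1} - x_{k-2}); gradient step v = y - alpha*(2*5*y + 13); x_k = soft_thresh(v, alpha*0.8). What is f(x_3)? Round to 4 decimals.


FISTA on f(x) = 5*x^2 + 13*x + 0.8*|x|
L = 10, alpha = 0.0673
Iteration 1: beta = 0.0, y = -1.6968 + 0.0*(-1.6968 + 1.6968) = -1.6968
  grad(y) = -3.968, v = y - alpha*grad = -1.4298
  prox(v) = soft_thresh(-1.4298, 0.0538) = -1.3759
Iteration 2: beta = 0.3333, y = -1.3759 + 0.3333*(-1.3759 + 1.6968) = -1.269
  grad(y) = 0.3105, v = y - alpha*grad = -1.2898
  prox(v) = soft_thresh(-1.2898, 0.0538) = -1.236
Iteration 3: beta = 0.5, y = -1.236 + 0.5*(-1.236 + 1.3759) = -1.1661
  grad(y) = 1.3395, v = y - alpha*grad = -1.2562
  prox(v) = soft_thresh(-1.2562, 0.0538) = -1.2024
f(x_3) = 5*(-1.2024)^2 + 13*(-1.2024) + 0.8*|-1.2024| = -7.4404


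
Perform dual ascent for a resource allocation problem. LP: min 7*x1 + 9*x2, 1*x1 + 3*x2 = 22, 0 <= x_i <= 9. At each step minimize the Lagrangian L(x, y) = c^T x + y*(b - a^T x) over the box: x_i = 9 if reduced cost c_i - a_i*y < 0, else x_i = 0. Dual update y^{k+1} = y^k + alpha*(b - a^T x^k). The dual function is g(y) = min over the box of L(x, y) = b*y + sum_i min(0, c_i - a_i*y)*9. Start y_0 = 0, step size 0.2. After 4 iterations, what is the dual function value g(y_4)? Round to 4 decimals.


Dual ascent for LP: min 7*x1 + 9*x2, 1*x1 + 3*x2 = 22, 0 <= x_i <= 9
Step 1: y^k = 0.0, reduced costs: (7.0, 9.0)
  x^k = (0.0, 0.0), subgradient = b - a^T x = 22.0
  y^{k+1} = 0.0 + 0.2*22.0 = 4.4
Step 2: y^k = 4.4, reduced costs: (2.6, -4.2)
  x^k = (0.0, 9.0), subgradient = b - a^T x = -5.0
  y^{k+1} = 4.4 + 0.2*-5.0 = 3.4
Step 3: y^k = 3.4, reduced costs: (3.6, -1.2)
  x^k = (0.0, 9.0), subgradient = b - a^T x = -5.0
  y^{k+1} = 3.4 + 0.2*-5.0 = 2.4
Step 4: y^k = 2.4, reduced costs: (4.6, 1.8)
  x^k = (0.0, 0.0), subgradient = b - a^T x = 22.0
  y^{k+1} = 2.4 + 0.2*22.0 = 6.8
Dual objective at y_4 = 6.8: reduced costs (0.2, -11.4), box minimizer x = (0.0, 9.0)
g(y_4) = b*y + (c1 - a1*y)*x1 + (c2 - a2*y)*x2 = 22*6.8 + 0.2*0.0 + (-11.4)*9.0 = 149.6 + 0.0 - 102.6 = 47.0


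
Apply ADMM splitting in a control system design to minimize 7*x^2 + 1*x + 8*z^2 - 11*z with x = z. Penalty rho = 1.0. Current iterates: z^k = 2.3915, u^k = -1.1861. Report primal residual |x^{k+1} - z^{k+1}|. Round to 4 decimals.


ADMM iteration with rho = 1.0, z^k = 2.3915, u^k = -1.1861
Step 1: x-update.
Minimize 7*x^2 + 1*x + (1.0/2)*(x - 2.3915 - 1.1861)^2
FOC: (2*7 + 1.0)*x = -1 + 1.0*(2.3915 + 1.1861)
x^{k+1} = 0.1718
Step 2: z-update.
Minimize 8*z^2 - 11*z + (1.0/2)*(0.1718 - z - 1.1861)^2
FOC: (2*8 + 1.0)*z = 11 + 1.0*(0.1718 - 1.1861)
z^{k+1} = 0.5874
Step 3: u-update.
u^{k+1} = -1.1861 + 0.1718 - 0.5874 = -1.6017
Step 4: Primal residual = |0.1718 - 0.5874| = 0.4156


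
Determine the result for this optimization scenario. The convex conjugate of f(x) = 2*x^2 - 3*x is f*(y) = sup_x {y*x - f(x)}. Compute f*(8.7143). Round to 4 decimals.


f*(y) = sup_x {y*x - a*x^2 - b*x} = sup_x {(y-b)*x - a*x^2}
FOC: (y - b) - 2a*x = 0 => x* = (y - b)/(2a)
x* = (8.7143 + 3)/(2*2) = 2.9286
f*(8.7143) = (y-b)^2/(4a) = (8.7143 + 3)^2/(4*2)
= 137.2248/8 = 17.1531


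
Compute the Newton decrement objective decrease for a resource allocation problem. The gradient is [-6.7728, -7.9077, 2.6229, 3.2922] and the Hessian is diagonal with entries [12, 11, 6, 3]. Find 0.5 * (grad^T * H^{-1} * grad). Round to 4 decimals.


Step 1: H is diagonal, so H^(-1) * g = [-0.5644, -0.7189, 0.4372, 1.0974].
Step 2: g^T H^(-1) g = sum_i g_i^2 / H_ii
  = (-6.7728)^2/12 + (-7.9077)^2/11 + (2.6229)^2/6 + (3.2922)^2/3
  = 3.8226 + 5.6847 + 1.1466 + 3.6129 = 14.2667
Step 3: Objective decrease = 0.5 * g^T H^(-1) g = 7.1334


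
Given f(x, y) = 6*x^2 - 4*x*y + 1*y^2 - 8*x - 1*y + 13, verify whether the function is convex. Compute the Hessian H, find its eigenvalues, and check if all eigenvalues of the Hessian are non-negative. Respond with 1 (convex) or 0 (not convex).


The Hessian of f(x,y) = 6*x^2 - 4*x*y + 1*y^2 - 8*x - 1*y + 13 is:
H = [[12, -4], [-4, 2]]
Trace = 12 + 2 = 14
Determinant = 12*2 - (-4)^2 = 8
Discriminant = (14)^2 - 4*8 = 164.0
Eigenvalues: lambda_1 = 0.5969, lambda_2 = 13.4031
The function is convex.

1


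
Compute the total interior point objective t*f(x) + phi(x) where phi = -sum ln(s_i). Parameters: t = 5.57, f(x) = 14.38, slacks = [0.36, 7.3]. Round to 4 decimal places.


Step 1: Compute log-barrier.
ln values: [-1.0217, 1.9879]
phi = -(-1.0217 + 1.9879) = -0.9662
Step 2: Compute augmented objective.
t*f(x) = 5.57*14.38 = 80.0966
Total = 80.0966 - 0.9662 = 79.1304


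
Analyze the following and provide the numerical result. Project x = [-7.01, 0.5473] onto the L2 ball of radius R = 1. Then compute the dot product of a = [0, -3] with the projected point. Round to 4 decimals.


Step 1: Compute ||x|| (intermediates to 6 decimals).
||x|| = sqrt((-7.01)^2 + 0.5473^2) = 7.031333
Step 2: Project.
Since ||x|| > R, scale = R/||x|| = 1/7.031333 = 0.142221, proj(x) = scale * x
proj(x) = [-0.996969, 0.077838]
Step 3: Dot product.
a^T * proj(x) = 0*(-0.996969) - 3*0.077838 = -0.2335


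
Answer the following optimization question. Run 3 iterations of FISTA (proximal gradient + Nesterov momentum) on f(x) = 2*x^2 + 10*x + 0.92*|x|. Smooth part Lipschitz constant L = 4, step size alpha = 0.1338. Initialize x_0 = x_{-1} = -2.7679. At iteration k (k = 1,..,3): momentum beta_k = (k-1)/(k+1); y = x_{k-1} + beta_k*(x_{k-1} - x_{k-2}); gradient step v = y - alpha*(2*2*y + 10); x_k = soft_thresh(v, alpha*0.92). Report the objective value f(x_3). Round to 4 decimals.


FISTA on f(x) = 2*x^2 + 10*x + 0.92*|x|
L = 4, alpha = 0.1338
Iteration 1: beta = 0.0, y = -2.7679 + 0.0*(-2.7679 + 2.7679) = -2.7679
  grad(y) = -1.0716, v = y - alpha*grad = -2.6245
  prox(v) = soft_thresh(-2.6245, 0.1231) = -2.5014
Iteration 2: beta = 0.3333, y = -2.5014 + 0.3333*(-2.5014 + 2.7679) = -2.4126
  grad(y) = 0.3496, v = y - alpha*grad = -2.4594
  prox(v) = soft_thresh(-2.4594, 0.1231) = -2.3363
Iteration 3: beta = 0.5, y = -2.3363 + 0.5*(-2.3363 + 2.5014) = -2.2537
  grad(y) = 0.9852, v = y - alpha*grad = -2.3855
  prox(v) = soft_thresh(-2.3855, 0.1231) = -2.2624
f(x_3) = 2*(-2.2624)^2 + 10*(-2.2624) + 0.92*|-2.2624| = -10.3057


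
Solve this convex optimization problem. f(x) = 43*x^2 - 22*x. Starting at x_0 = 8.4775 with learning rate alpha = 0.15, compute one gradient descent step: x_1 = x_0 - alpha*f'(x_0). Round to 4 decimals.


We compute the gradient at x_0 and apply the update.
f'(x) = 86*x - 22
f'(8.4775) = 86*8.4775 - 22 = 707.065
x_1 = 8.4775 - 0.15*707.065 = -97.5823


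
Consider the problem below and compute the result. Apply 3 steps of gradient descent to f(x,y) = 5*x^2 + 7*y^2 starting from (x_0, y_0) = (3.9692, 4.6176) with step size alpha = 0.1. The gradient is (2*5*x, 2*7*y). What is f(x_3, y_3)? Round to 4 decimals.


Gradient descent on f(x,y) = 5*x^2 + 7*y^2.
Starting point: (3.9692, 4.6176), alpha = 0.1
Step 1: grad_x = 2*5*3.9692 = 39.692, grad_y = 2*7*4.6176 = 64.6464
  x_1 = 3.9692 - 0.1*39.692 = -0.0
  y_1 = 4.6176 - 0.1*64.6464 = -1.847
Step 2: grad_x = 2*5*-0.0 = -0.0, grad_y = 2*7*-1.847 = -25.8586
  x_2 = -0.0 - 0.1*-0.0 = 0.0
  y_2 = -1.847 - 0.1*-25.8586 = 0.7388
Step 3: grad_x = 2*5*0.0 = 0.0, grad_y = 2*7*0.7388 = 10.3434
  x_3 = 0.0 - 0.1*0.0 = 0.0
  y_3 = 0.7388 - 0.1*10.3434 = -0.2955
f(0.0, -0.2955) = 5*0.0^2 + 7*(-0.2955)^2 = 0.6114


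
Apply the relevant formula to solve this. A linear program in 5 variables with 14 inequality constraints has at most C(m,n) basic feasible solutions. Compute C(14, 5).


Each vertex corresponds to some choice of n active constraints out of m, so the number of vertices is at most C(m, n) = m! / (n!(m-n)!).
m = 14, n = 5
Numerator: 14 * 13 * 12 * 11 * 10
Denominator: 5! = 120
C(14, 5) = 2002


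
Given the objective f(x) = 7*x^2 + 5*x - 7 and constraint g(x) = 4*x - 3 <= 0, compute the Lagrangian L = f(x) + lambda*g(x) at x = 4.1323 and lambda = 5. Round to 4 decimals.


Step 1: Evaluate f(x).
f(4.1323) = 7*4.1323^2 + 5*4.1323 - 7 = 133.1928
Step 2: Evaluate g(x).
g(4.1323) = 4*4.1323 - 3 = 13.5292
Step 3: Compute Lagrangian.
L = 133.1928 + 5*13.5292 = 200.8388


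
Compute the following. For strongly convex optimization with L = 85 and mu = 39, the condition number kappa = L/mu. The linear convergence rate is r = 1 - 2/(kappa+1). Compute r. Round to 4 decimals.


Step 1: Compute the condition number.
kappa = L/mu = 85/39 = 2.1795
Step 2: Compute the convergence rate.
r = 1 - 2/(kappa + 1) = 1 - 2*mu/(L + mu) = (L - mu)/(L + mu) = 46/124 = 0.371


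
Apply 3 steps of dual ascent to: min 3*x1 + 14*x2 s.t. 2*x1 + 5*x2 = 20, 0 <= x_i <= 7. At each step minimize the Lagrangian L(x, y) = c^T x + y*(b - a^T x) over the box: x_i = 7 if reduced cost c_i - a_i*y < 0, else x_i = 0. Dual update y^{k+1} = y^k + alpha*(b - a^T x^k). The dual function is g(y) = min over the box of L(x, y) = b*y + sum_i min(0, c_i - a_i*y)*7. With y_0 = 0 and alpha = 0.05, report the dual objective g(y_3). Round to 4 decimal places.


Dual ascent for LP: min 3*x1 + 14*x2, 2*x1 + 5*x2 = 20, 0 <= x_i <= 7
Step 1: y^k = 0.0, reduced costs: (3.0, 14.0)
  x^k = (0.0, 0.0), subgradient = b - a^T x = 20.0
  y^{k+1} = 0.0 + 0.05*20.0 = 1.0
Step 2: y^k = 1.0, reduced costs: (1.0, 9.0)
  x^k = (0.0, 0.0), subgradient = b - a^T x = 20.0
  y^{k+1} = 1.0 + 0.05*20.0 = 2.0
Step 3: y^k = 2.0, reduced costs: (-1.0, 4.0)
  x^k = (7.0, 0.0), subgradient = b - a^T x = 6.0
  y^{k+1} = 2.0 + 0.05*6.0 = 2.3
Dual objective at y_3 = 2.3: reduced costs (-1.6, 2.5), box minimizer x = (7.0, 0.0)
g(y_3) = b*y + (c1 - a1*y)*x1 + (c2 - a2*y)*x2 = 20*2.3 + (-1.6)*7.0 + 2.5*0.0 = 46.0 - 11.2 + 0.0 = 34.8


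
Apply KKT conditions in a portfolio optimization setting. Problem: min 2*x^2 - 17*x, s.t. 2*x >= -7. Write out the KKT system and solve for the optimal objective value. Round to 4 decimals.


Step 1: Try lambda = 0 (constraint inactive).
Stationarity: 2*2*x - 17 = 0
x* = 17/(2*2) = 4.25
Check constraint: 2*4.25 = 8.5 >= -7 -- satisfied.
Step 2: Compute optimal value.
f(x*) = 2*4.25^2 - 17*4.25 = -36.125


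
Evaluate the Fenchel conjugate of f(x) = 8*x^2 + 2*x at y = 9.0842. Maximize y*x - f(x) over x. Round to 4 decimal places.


f*(y) = sup_x {y*x - a*x^2 - b*x} = sup_x {(y-b)*x - a*x^2}
FOC: (y - b) - 2a*x = 0 => x* = (y - b)/(2a)
x* = (9.0842 - 2)/(2*8) = 0.4428
f*(9.0842) = (y-b)^2/(4a) = (9.0842 - 2)^2/(4*8)
= 50.1859/32 = 1.5683


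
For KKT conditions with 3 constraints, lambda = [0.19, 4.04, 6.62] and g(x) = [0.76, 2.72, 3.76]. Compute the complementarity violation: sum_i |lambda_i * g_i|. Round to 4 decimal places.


KKT complementary slackness check:
lambda_1 * g_1 = 0.19 * 0.76 = 0.1444
lambda_2 * g_2 = 4.04 * 2.72 = 10.9888
lambda_3 * g_3 = 6.62 * 3.76 = 24.8912
Total violation = 0.1444 + 10.9888 + 24.8912 = 36.0244


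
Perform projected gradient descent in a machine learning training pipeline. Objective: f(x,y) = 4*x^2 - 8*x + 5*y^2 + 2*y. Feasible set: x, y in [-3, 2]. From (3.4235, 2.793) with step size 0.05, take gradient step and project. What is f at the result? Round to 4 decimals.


Step 1: Compute gradient at (3.4235, 2.793).
grad_x = 2*4*3.4235 - 8 = 19.388
grad_y = 2*5*2.793 + 2 = 29.93
Step 2: Gradient step.
x_raw = 3.4235 - 0.05*19.388 = 2.4541
y_raw = 2.793 - 0.05*29.93 = 1.2965
Step 3: Project onto [-3, 2].
x_proj = clip(2.4541) = 2.0
y_proj = clip(1.2965) = 1.2965
Step 4: Evaluate f.
f(2.0, 1.2965) = 10.9976


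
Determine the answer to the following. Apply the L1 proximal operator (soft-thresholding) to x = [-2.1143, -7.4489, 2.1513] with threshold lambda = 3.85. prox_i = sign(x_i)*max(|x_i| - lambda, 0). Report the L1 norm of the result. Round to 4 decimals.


Soft-thresholding with lambda = 3.85:
prox(-2.1143) = sign(-2.1143)*max(|-2.1143| - 3.85, 0) = 0.0
prox(-7.4489) = sign(-7.4489)*max(|-7.4489| - 3.85, 0) = -3.5989
prox(2.1513) = sign(2.1513)*max(|2.1513| - 3.85, 0) = 0.0
prox(x) = [0.0, -3.5989, 0.0]
||prox(x)||_1 = 0.0 + 3.5989 + 0.0 = 3.5989


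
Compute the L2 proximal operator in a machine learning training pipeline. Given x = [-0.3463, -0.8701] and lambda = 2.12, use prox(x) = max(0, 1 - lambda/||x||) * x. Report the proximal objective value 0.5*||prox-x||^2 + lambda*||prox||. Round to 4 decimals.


Step 1: Compute ||x||.
||x|| = 0.9365
Step 2: Compute scaling factor.
scale = max(0, 1 - 2.12/0.9365) = 0.0
Step 3: prox(x) = [-0.0, -0.0]
||prox(x)|| = 0.0
Step 4: Proximal objective.
0.5*||prox-x||^2 = 0.4385
lambda*||prox|| = 0.0
Total = 0.4385


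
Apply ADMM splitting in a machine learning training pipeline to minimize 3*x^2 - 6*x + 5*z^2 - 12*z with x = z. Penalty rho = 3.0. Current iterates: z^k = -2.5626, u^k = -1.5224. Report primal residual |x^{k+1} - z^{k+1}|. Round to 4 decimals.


ADMM iteration with rho = 3.0, z^k = -2.5626, u^k = -1.5224
Step 1: x-update.
Minimize 3*x^2 - 6*x + (3.0/2)*(x + 2.5626 - 1.5224)^2
FOC: (2*3 + 3.0)*x = 6 + 3.0*(-2.5626 + 1.5224)
x^{k+1} = 0.3199
Step 2: z-update.
Minimize 5*z^2 - 12*z + (3.0/2)*(0.3199 - z - 1.5224)^2
FOC: (2*5 + 3.0)*z = 12 + 3.0*(0.3199 - 1.5224)
z^{k+1} = 0.6456
Step 3: u-update.
u^{k+1} = -1.5224 + 0.3199 - 0.6456 = -1.8481
Step 4: Primal residual = |0.3199 - 0.6456| = 0.3257


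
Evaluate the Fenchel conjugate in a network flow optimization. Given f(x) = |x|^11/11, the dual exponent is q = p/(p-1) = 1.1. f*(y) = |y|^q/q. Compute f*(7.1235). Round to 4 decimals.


The conjugate exponent q satisfies 1/p + 1/q = 1.
p = 11, so q = 11/(11 - 1) = 1.1
|y|^q = 7.1235^1.1 = 8.6689
f*(7.1235) = 8.6689 / 1.1 = 7.8808


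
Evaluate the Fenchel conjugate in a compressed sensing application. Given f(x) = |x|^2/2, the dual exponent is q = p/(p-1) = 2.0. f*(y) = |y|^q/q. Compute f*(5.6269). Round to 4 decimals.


The conjugate exponent q satisfies 1/p + 1/q = 1.
p = 2, so q = 2/(2 - 1) = 2.0
|y|^q = 5.6269^2.0 = 31.662
f*(5.6269) = 31.662 / 2.0 = 15.831


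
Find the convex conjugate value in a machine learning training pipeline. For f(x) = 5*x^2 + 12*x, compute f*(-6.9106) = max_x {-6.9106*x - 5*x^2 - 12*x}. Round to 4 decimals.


f*(y) = sup_x {y*x - a*x^2 - b*x} = sup_x {(y-b)*x - a*x^2}
FOC: (y - b) - 2a*x = 0 => x* = (y - b)/(2a)
x* = (-6.9106 - 12)/(2*5) = -1.8911
f*(-6.9106) = (y-b)^2/(4a) = (-6.9106 - 12)^2/(4*5)
= 357.6108/20 = 17.8805


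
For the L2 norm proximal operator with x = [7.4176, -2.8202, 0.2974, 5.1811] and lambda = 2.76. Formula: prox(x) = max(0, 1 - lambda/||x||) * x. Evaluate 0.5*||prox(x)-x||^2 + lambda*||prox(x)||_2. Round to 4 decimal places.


Step 1: Compute ||x||.
||x|| = 9.4819
Step 2: Compute scaling factor.
scale = max(0, 1 - 2.76/9.4819) = 0.7089
Step 3: prox(x) = [5.2585, -1.9993, 0.2108, 3.673]
||prox(x)|| = 6.7219
Step 4: Proximal objective.
0.5*||prox-x||^2 = 3.8088
lambda*||prox|| = 18.5524
Total = 22.3613


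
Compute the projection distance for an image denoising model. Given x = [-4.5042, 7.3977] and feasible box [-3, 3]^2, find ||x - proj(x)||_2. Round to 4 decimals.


Project each component onto [-3, 3].
clip(-4.5042) = -3.0, clip(7.3977) = 3.0
Projection = [-3.0, 3.0]
Squared diffs: [2.2626, 19.3398]
Distance = sqrt(21.6024) = 4.6478


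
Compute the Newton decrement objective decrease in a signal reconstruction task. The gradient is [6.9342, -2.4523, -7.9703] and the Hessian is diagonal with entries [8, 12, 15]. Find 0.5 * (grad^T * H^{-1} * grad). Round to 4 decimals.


Step 1: H is diagonal, so H^(-1) * g = [0.8668, -0.2044, -0.5314].
Step 2: g^T H^(-1) g = sum_i g_i^2 / H_ii
  = (6.9342)^2/8 + (-2.4523)^2/12 + (-7.9703)^2/15
  = 6.0104 + 0.5011 + 4.235 = 10.7466
Step 3: Objective decrease = 0.5 * g^T H^(-1) g = 5.3733


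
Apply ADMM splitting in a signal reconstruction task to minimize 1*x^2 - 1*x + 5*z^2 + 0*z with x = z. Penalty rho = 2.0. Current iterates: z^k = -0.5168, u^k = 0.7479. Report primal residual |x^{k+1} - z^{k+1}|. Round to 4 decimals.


ADMM iteration with rho = 2.0, z^k = -0.5168, u^k = 0.7479
Step 1: x-update.
Minimize 1*x^2 - 1*x + (2.0/2)*(x + 0.5168 + 0.7479)^2
FOC: (2*1 + 2.0)*x = 1 + 2.0*(-0.5168 - 0.7479)
x^{k+1} = -0.3824
Step 2: z-update.
Minimize 5*z^2 + 0*z + (2.0/2)*(-0.3824 - z + 0.7479)^2
FOC: (2*5 + 2.0)*z = 0 + 2.0*(-0.3824 + 0.7479)
z^{k+1} = 0.0609
Step 3: u-update.
u^{k+1} = 0.7479 - 0.3824 - 0.0609 = 0.3046
Step 4: Primal residual = |-0.3824 - 0.0609| = 0.4433


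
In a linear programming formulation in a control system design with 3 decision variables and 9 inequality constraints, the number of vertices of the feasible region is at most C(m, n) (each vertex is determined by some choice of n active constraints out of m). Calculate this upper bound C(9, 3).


Each vertex corresponds to some choice of n active constraints out of m, so the number of vertices is at most C(m, n) = m! / (n!(m-n)!).
m = 9, n = 3
Numerator: 9 * 8 * 7
Denominator: 3! = 6
C(9, 3) = 84


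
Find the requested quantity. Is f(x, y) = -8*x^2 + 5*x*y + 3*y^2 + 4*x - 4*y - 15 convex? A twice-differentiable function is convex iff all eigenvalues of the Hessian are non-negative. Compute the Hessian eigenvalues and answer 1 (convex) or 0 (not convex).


The Hessian of f(x,y) = -8*x^2 + 5*x*y + 3*y^2 + 4*x - 4*y - 15 is:
H = [[-16, 5], [5, 6]]
Trace = -16 + 6 = -10
Determinant = -16*6 - (5)^2 = -121
Discriminant = (-10)^2 - 4*-121 = 584.0
Eigenvalues: lambda_1 = -17.083, lambda_2 = 7.083
The function is not convex.

0


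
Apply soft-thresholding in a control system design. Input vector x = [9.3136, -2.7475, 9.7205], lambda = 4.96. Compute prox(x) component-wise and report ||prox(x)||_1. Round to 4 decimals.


Soft-thresholding with lambda = 4.96:
prox(9.3136) = sign(9.3136)*max(|9.3136| - 4.96, 0) = 4.3536
prox(-2.7475) = sign(-2.7475)*max(|-2.7475| - 4.96, 0) = 0.0
prox(9.7205) = sign(9.7205)*max(|9.7205| - 4.96, 0) = 4.7605
prox(x) = [4.3536, 0.0, 4.7605]
||prox(x)||_1 = 4.3536 + 0.0 + 4.7605 = 9.1141


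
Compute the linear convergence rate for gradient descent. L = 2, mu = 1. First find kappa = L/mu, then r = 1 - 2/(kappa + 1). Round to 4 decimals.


Step 1: Compute the condition number.
kappa = L/mu = 2/1 = 2.0
Step 2: Compute the convergence rate.
r = 1 - 2/(kappa + 1) = 1 - 2*mu/(L + mu) = (L - mu)/(L + mu) = 1/3 = 0.3333


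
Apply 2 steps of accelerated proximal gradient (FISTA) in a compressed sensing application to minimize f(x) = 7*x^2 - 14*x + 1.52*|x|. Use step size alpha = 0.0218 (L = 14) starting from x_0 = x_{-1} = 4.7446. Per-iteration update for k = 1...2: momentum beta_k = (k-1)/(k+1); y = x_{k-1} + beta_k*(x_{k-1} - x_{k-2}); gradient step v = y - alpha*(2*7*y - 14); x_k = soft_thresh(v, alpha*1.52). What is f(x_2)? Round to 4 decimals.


FISTA on f(x) = 7*x^2 - 14*x + 1.52*|x|
L = 14, alpha = 0.0218
Iteration 1: beta = 0.0, y = 4.7446 + 0.0*(4.7446 - 4.7446) = 4.7446
  grad(y) = 52.4244, v = y - alpha*grad = 3.6017
  prox(v) = soft_thresh(3.6017, 0.0331) = 3.5686
Iteration 2: beta = 0.3333, y = 3.5686 + 0.3333*(3.5686 - 4.7446) = 3.1766
  grad(y) = 30.4726, v = y - alpha*grad = 2.5123
  prox(v) = soft_thresh(2.5123, 0.0331) = 2.4792
f(x_2) = 7*2.4792^2 - 14*2.4792 + 1.52*|2.4792| = 12.0841


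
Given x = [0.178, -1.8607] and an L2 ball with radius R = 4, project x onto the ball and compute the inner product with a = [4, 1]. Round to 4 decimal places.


Step 1: Compute ||x|| (intermediates to 6 decimals).
||x|| = sqrt(0.178^2 + (-1.8607)^2) = 1.869195
Step 2: Project.
Since ||x|| <= R, proj = x (no scaling needed).
proj(x) = [0.178, -1.8607]
Step 3: Dot product.
a^T * proj(x) = 4*0.178 + 1*(-1.8607) = -1.1487


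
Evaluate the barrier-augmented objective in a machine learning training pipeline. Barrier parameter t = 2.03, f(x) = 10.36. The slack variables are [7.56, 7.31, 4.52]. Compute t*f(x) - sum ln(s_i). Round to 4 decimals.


Step 1: Compute log-barrier.
ln values: [2.0229, 1.9892, 1.5085]
phi = -(2.0229 + 1.9892 + 1.5085) = -5.5206
Step 2: Compute augmented objective.
t*f(x) = 2.03*10.36 = 21.0308
Total = 21.0308 - 5.5206 = 15.5102


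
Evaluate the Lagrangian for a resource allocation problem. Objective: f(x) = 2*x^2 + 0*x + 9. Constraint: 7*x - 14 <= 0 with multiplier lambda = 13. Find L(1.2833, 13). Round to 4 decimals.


Step 1: Evaluate f(x).
f(1.2833) = 2*1.2833^2 + 0*1.2833 + 9 = 12.2937
Step 2: Evaluate g(x).
g(1.2833) = 7*1.2833 - 14 = -5.0169
Step 3: Compute Lagrangian.
L = 12.2937 + 13*-5.0169 = -52.926


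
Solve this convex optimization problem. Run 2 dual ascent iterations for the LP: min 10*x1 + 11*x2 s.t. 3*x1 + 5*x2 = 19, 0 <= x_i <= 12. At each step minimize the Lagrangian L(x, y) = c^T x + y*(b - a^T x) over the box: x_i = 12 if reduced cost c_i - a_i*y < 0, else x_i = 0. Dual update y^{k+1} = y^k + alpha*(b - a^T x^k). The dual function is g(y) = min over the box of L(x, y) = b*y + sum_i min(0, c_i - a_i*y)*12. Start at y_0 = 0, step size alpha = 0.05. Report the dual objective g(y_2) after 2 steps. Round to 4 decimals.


Dual ascent for LP: min 10*x1 + 11*x2, 3*x1 + 5*x2 = 19, 0 <= x_i <= 12
Step 1: y^k = 0.0, reduced costs: (10.0, 11.0)
  x^k = (0.0, 0.0), subgradient = b - a^T x = 19.0
  y^{k+1} = 0.0 + 0.05*19.0 = 0.95
Step 2: y^k = 0.95, reduced costs: (7.15, 6.25)
  x^k = (0.0, 0.0), subgradient = b - a^T x = 19.0
  y^{k+1} = 0.95 + 0.05*19.0 = 1.9
Dual objective at y_2 = 1.9: reduced costs (4.3, 1.5), box minimizer x = (0.0, 0.0)
g(y_2) = b*y + (c1 - a1*y)*x1 + (c2 - a2*y)*x2 = 19*1.9 + 4.3*0.0 + 1.5*0.0 = 36.1 + 0.0 + 0.0 = 36.1


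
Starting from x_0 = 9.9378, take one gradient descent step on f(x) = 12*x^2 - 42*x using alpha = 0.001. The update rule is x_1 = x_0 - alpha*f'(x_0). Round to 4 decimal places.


We compute the gradient at x_0 and apply the update.
f'(x) = 24*x - 42
f'(9.9378) = 24*9.9378 - 42 = 196.5072
x_1 = 9.9378 - 0.001*196.5072 = 9.7413


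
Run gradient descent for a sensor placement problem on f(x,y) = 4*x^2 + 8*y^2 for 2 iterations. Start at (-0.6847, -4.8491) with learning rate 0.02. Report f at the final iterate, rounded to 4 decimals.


Gradient descent on f(x,y) = 4*x^2 + 8*y^2.
Starting point: (-0.6847, -4.8491), alpha = 0.02
Step 1: grad_x = 2*4*-0.6847 = -5.4776, grad_y = 2*8*-4.8491 = -77.5856
  x_1 = -0.6847 - 0.02*-5.4776 = -0.5751
  y_1 = -4.8491 - 0.02*-77.5856 = -3.2974
Step 2: grad_x = 2*4*-0.5751 = -4.6012, grad_y = 2*8*-3.2974 = -52.7582
  x_2 = -0.5751 - 0.02*-4.6012 = -0.4831
  y_2 = -3.2974 - 0.02*-52.7582 = -2.2422
f(-0.4831, -2.2422) = 4*(-0.4831)^2 + 8*(-2.2422)^2 = 41.1542


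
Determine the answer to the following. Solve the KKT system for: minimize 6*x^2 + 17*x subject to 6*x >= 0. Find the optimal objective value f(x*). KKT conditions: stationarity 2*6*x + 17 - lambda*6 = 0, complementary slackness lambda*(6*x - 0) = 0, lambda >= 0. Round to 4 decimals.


Step 1: Try lambda = 0 (constraint inactive).
x_unc = -17/(2*6) = -1.4167
Check: 6*-1.4167 = -8.5002 < 0 -- violated!
Step 2: Constraint must be active: 6*x = 0
x* = 0/6 = 0.0
lambda = (2*6*0.0 + 17)/6 = 2.8333
Step 3: Compute optimal value.
f(x*) = 6*0.0^2 + 17*0.0 = 0.0


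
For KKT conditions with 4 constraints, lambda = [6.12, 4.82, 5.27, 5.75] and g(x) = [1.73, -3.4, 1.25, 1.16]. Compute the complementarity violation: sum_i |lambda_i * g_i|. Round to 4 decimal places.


KKT complementary slackness check:
lambda_1 * g_1 = 6.12 * 1.73 = 10.5876
lambda_2 * g_2 = 4.82 * -3.4 = -16.388
lambda_3 * g_3 = 5.27 * 1.25 = 6.5875
lambda_4 * g_4 = 5.75 * 1.16 = 6.67
Total violation = 10.5876 + 16.388 + 6.5875 + 6.67 = 40.2331


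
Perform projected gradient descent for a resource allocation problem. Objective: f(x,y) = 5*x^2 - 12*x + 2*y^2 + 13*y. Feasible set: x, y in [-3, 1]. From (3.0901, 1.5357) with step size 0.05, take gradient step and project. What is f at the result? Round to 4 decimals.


Step 1: Compute gradient at (3.0901, 1.5357).
grad_x = 2*5*3.0901 - 12 = 18.901
grad_y = 2*2*1.5357 + 13 = 19.1428
Step 2: Gradient step.
x_raw = 3.0901 - 0.05*18.901 = 2.1451
y_raw = 1.5357 - 0.05*19.1428 = 0.5786
Step 3: Project onto [-3, 1].
x_proj = clip(2.1451) = 1.0
y_proj = clip(0.5786) = 0.5786
Step 4: Evaluate f.
f(1.0, 0.5786) = 1.1907


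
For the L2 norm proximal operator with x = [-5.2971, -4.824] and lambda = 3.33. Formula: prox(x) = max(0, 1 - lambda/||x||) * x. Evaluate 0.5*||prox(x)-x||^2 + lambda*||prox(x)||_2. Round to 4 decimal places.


Step 1: Compute ||x||.
||x|| = 7.1645
Step 2: Compute scaling factor.
scale = max(0, 1 - 3.33/7.1645) = 0.5352
Step 3: prox(x) = [-2.8351, -2.5818]
||prox(x)|| = 3.8345
Step 4: Proximal objective.
0.5*||prox-x||^2 = 5.5445
lambda*||prox|| = 12.7689
Total = 18.3134


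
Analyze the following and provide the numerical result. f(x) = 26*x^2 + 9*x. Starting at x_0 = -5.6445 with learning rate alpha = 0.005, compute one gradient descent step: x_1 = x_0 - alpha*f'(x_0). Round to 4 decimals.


We compute the gradient at x_0 and apply the update.
f'(x) = 52*x + 9
f'(-5.6445) = 52*-5.6445 + 9 = -284.514
x_1 = -5.6445 - 0.005*-284.514 = -4.2219


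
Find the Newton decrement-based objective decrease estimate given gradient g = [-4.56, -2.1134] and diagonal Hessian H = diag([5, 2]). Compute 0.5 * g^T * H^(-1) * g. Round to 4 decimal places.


Step 1: H is diagonal, so H^(-1) * g = [-0.912, -1.0567].
Step 2: g^T H^(-1) g = sum_i g_i^2 / H_ii
  = (-4.56)^2/5 + (-2.1134)^2/2
  = 4.1587 + 2.2332 = 6.3919
Step 3: Objective decrease = 0.5 * g^T H^(-1) g = 3.196


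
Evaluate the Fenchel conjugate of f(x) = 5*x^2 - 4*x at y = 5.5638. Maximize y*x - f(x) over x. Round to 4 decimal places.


f*(y) = sup_x {y*x - a*x^2 - b*x} = sup_x {(y-b)*x - a*x^2}
FOC: (y - b) - 2a*x = 0 => x* = (y - b)/(2a)
x* = (5.5638 + 4)/(2*5) = 0.9564
f*(5.5638) = (y-b)^2/(4a) = (5.5638 + 4)^2/(4*5)
= 91.4663/20 = 4.5733


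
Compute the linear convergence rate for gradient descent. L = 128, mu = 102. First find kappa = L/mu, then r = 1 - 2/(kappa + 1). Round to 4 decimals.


Step 1: Compute the condition number.
kappa = L/mu = 128/102 = 1.2549
Step 2: Compute the convergence rate.
r = 1 - 2/(kappa + 1) = 1 - 2*mu/(L + mu) = (L - mu)/(L + mu) = 26/230 = 0.113


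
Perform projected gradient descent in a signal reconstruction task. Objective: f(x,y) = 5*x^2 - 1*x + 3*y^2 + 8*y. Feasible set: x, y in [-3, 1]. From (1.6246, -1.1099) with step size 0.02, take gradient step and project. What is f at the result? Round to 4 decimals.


Step 1: Compute gradient at (1.6246, -1.1099).
grad_x = 2*5*1.6246 - 1 = 15.246
grad_y = 2*3*-1.1099 + 8 = 1.3406
Step 2: Gradient step.
x_raw = 1.6246 - 0.02*15.246 = 1.3197
y_raw = -1.1099 - 0.02*1.3406 = -1.1367
Step 3: Project onto [-3, 1].
x_proj = clip(1.3197) = 1.0
y_proj = clip(-1.1367) = -1.1367
Step 4: Evaluate f.
f(1.0, -1.1367) = -1.2174


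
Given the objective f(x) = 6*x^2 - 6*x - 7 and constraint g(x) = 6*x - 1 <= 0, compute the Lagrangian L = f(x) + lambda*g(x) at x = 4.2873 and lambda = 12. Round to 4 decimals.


Step 1: Evaluate f(x).
f(4.2873) = 6*4.2873^2 - 6*4.2873 - 7 = 77.5618
Step 2: Evaluate g(x).
g(4.2873) = 6*4.2873 - 1 = 24.7238
Step 3: Compute Lagrangian.
L = 77.5618 + 12*24.7238 = 374.2474


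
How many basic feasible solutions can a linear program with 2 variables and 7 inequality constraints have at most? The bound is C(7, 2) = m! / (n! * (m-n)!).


Each vertex corresponds to some choice of n active constraints out of m, so the number of vertices is at most C(m, n) = m! / (n!(m-n)!).
m = 7, n = 2
Numerator: 7 * 6
Denominator: 2! = 2
C(7, 2) = 21


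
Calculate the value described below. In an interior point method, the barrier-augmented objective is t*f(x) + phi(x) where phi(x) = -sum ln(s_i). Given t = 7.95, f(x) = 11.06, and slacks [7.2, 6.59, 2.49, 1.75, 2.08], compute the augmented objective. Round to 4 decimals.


Step 1: Compute log-barrier.
ln values: [1.9741, 1.8856, 0.9123, 0.5596, 0.7324]
phi = -(1.9741 + 1.8856 + 0.9123 + 0.5596 + 0.7324) = -6.0639
Step 2: Compute augmented objective.
t*f(x) = 7.95*11.06 = 87.927
Total = 87.927 - 6.0639 = 81.8631


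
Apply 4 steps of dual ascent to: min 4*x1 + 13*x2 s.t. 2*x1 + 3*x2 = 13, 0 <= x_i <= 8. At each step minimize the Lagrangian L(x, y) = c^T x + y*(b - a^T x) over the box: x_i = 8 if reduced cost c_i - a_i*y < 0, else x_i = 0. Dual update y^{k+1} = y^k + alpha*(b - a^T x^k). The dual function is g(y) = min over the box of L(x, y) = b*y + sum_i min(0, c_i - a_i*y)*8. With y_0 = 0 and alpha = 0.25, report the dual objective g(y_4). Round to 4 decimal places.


Dual ascent for LP: min 4*x1 + 13*x2, 2*x1 + 3*x2 = 13, 0 <= x_i <= 8
Step 1: y^k = 0.0, reduced costs: (4.0, 13.0)
  x^k = (0.0, 0.0), subgradient = b - a^T x = 13.0
  y^{k+1} = 0.0 + 0.25*13.0 = 3.25
Step 2: y^k = 3.25, reduced costs: (-2.5, 3.25)
  x^k = (8.0, 0.0), subgradient = b - a^T x = -3.0
  y^{k+1} = 3.25 + 0.25*-3.0 = 2.5
Step 3: y^k = 2.5, reduced costs: (-1.0, 5.5)
  x^k = (8.0, 0.0), subgradient = b - a^T x = -3.0
  y^{k+1} = 2.5 + 0.25*-3.0 = 1.75
Step 4: y^k = 1.75, reduced costs: (0.5, 7.75)
  x^k = (0.0, 0.0), subgradient = b - a^T x = 13.0
  y^{k+1} = 1.75 + 0.25*13.0 = 5.0
Dual objective at y_4 = 5.0: reduced costs (-6.0, -2.0), box minimizer x = (8.0, 8.0)
g(y_4) = b*y + (c1 - a1*y)*x1 + (c2 - a2*y)*x2 = 13*5.0 + (-6.0)*8.0 + (-2.0)*8.0 = 65.0 - 48.0 - 16.0 = 1.0


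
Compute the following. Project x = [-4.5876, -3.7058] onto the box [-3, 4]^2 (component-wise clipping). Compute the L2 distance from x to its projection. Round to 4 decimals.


Project each component onto [-3, 4].
clip(-4.5876) = -3.0, clip(-3.7058) = -3.0
Projection = [-3.0, -3.0]
Squared diffs: [2.5205, 0.4982]
Distance = sqrt(3.0187) = 1.7374


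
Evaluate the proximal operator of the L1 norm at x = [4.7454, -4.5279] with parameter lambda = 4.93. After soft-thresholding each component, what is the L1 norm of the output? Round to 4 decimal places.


Soft-thresholding with lambda = 4.93:
prox(4.7454) = sign(4.7454)*max(|4.7454| - 4.93, 0) = 0.0
prox(-4.5279) = sign(-4.5279)*max(|-4.5279| - 4.93, 0) = 0.0
prox(x) = [0.0, 0.0]
||prox(x)||_1 = 0.0 + 0.0 = 0.0


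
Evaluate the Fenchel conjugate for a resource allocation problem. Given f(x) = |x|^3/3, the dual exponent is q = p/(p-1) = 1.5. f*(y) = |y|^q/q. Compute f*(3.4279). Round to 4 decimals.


The conjugate exponent q satisfies 1/p + 1/q = 1.
p = 3, so q = 3/(3 - 1) = 1.5
|y|^q = 3.4279^1.5 = 6.3466
f*(3.4279) = 6.3466 / 1.5 = 4.2311
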